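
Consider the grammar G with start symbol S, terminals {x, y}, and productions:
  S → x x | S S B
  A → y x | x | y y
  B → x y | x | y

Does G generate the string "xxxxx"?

yes

S ⇒ SSB ⇒ xxSB ⇒ xxxxB ⇒ xxxxx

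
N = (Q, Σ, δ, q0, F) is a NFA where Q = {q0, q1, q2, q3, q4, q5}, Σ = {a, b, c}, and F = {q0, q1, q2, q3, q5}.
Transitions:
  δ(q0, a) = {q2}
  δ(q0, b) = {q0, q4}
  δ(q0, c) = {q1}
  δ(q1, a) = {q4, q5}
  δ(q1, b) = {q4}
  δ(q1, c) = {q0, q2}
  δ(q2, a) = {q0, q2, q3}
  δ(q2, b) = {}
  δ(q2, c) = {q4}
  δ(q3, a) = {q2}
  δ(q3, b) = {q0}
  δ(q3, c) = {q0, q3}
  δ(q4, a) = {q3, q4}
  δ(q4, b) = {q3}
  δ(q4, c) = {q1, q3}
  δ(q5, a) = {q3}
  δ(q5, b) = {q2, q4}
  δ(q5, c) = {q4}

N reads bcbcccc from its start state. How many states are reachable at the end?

4

Start: {q0}
read b: {q0, q4}
read c: {q1, q3}
read b: {q0, q4}
read c: {q1, q3}
read c: {q0, q2, q3}
read c: {q0, q1, q3, q4}
read c: {q0, q1, q2, q3}
Final reachable set {q0, q1, q2, q3} has 4 states.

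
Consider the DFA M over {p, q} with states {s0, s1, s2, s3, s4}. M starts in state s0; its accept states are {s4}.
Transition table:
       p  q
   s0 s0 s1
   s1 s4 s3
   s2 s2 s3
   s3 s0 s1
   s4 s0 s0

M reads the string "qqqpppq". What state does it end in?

s0 --q--> s1
s1 --q--> s3
s3 --q--> s1
s1 --p--> s4
s4 --p--> s0
s0 --p--> s0
s0 --q--> s1

s1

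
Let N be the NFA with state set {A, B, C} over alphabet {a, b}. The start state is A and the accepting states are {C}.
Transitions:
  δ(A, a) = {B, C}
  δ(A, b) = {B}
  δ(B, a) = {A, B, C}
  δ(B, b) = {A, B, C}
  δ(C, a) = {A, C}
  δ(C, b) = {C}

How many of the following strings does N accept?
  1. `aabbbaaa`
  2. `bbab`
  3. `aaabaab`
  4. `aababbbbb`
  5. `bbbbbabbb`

`aabbbaaa`: accepted
`bbab`: accepted
`aaabaab`: accepted
`aababbbbb`: accepted
`bbbbbabbb`: accepted

5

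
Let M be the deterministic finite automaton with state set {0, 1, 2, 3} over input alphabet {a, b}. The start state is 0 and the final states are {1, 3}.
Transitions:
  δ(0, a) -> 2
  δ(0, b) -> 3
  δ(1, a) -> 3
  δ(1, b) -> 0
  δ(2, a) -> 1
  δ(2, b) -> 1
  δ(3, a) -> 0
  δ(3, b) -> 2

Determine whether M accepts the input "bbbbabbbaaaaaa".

rejected

0 --b--> 3
3 --b--> 2
2 --b--> 1
1 --b--> 0
0 --a--> 2
2 --b--> 1
1 --b--> 0
0 --b--> 3
3 --a--> 0
0 --a--> 2
2 --a--> 1
1 --a--> 3
3 --a--> 0
0 --a--> 2
End in state 2, which is not an accepting state.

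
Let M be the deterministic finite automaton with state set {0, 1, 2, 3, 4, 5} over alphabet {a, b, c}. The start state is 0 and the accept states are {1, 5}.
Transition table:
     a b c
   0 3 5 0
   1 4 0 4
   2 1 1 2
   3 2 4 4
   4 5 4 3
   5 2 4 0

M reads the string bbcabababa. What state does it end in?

5

0 --b--> 5
5 --b--> 4
4 --c--> 3
3 --a--> 2
2 --b--> 1
1 --a--> 4
4 --b--> 4
4 --a--> 5
5 --b--> 4
4 --a--> 5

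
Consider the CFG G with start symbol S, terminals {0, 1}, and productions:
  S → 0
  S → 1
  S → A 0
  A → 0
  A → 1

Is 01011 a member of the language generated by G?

no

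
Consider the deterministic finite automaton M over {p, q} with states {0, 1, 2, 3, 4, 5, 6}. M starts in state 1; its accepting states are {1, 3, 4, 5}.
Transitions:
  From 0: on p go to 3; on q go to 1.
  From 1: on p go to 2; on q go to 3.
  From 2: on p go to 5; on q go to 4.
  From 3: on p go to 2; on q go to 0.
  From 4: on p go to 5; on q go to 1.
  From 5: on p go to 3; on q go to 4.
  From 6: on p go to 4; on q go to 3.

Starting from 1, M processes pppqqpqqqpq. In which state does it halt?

1 --p--> 2
2 --p--> 5
5 --p--> 3
3 --q--> 0
0 --q--> 1
1 --p--> 2
2 --q--> 4
4 --q--> 1
1 --q--> 3
3 --p--> 2
2 --q--> 4

4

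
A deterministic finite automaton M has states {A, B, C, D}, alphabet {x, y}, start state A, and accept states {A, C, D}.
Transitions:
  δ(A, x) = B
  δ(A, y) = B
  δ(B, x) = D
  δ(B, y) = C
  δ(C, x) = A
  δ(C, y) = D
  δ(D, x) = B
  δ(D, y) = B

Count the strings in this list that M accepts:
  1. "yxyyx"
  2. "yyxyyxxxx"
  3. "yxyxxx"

"yxyyx": accepted
"yyxyyxxxx": rejected
"yxyxxx": accepted

2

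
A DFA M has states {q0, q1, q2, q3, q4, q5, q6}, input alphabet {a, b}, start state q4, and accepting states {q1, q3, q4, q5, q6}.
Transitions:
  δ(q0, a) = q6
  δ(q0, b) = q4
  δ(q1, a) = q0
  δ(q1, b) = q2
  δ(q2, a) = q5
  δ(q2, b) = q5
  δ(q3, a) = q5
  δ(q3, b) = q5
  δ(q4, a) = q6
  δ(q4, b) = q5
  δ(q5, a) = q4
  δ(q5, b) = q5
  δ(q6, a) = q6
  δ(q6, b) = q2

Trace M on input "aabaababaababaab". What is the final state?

q4 --a--> q6
q6 --a--> q6
q6 --b--> q2
q2 --a--> q5
q5 --a--> q4
q4 --b--> q5
q5 --a--> q4
q4 --b--> q5
q5 --a--> q4
q4 --a--> q6
q6 --b--> q2
q2 --a--> q5
q5 --b--> q5
q5 --a--> q4
q4 --a--> q6
q6 --b--> q2

q2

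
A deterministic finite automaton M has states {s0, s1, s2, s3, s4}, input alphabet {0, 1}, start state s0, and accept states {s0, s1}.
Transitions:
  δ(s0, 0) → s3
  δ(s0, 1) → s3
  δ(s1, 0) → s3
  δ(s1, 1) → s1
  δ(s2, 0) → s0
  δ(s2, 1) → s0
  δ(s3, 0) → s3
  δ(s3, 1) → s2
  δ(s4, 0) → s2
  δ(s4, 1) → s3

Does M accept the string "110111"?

s0 --1--> s3
s3 --1--> s2
s2 --0--> s0
s0 --1--> s3
s3 --1--> s2
s2 --1--> s0
End in state s0, which is an accepting state.

accepted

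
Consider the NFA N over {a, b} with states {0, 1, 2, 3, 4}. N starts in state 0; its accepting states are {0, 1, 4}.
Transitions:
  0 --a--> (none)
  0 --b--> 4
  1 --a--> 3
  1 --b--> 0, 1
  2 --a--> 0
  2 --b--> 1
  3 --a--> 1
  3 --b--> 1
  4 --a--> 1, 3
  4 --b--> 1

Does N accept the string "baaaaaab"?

Start: {0}
read b: {4}
read a: {1, 3}
read a: {1, 3}
read a: {1, 3}
read a: {1, 3}
read a: {1, 3}
read a: {1, 3}
read b: {0, 1}
Reachable ∩ accepting = {0, 1} — nonempty.

accepted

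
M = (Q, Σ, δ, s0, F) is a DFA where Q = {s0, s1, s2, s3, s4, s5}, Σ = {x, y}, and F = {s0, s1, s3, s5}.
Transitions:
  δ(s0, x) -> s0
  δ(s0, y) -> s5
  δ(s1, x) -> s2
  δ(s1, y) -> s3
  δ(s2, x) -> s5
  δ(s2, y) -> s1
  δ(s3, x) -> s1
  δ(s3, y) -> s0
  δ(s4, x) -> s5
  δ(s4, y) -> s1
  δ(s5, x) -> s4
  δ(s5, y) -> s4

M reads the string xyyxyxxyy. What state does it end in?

s0 --x--> s0
s0 --y--> s5
s5 --y--> s4
s4 --x--> s5
s5 --y--> s4
s4 --x--> s5
s5 --x--> s4
s4 --y--> s1
s1 --y--> s3

s3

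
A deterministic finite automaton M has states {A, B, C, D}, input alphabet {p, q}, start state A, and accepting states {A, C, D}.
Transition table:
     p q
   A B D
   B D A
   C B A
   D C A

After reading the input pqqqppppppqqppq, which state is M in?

A --p--> B
B --q--> A
A --q--> D
D --q--> A
A --p--> B
B --p--> D
D --p--> C
C --p--> B
B --p--> D
D --p--> C
C --q--> A
A --q--> D
D --p--> C
C --p--> B
B --q--> A

A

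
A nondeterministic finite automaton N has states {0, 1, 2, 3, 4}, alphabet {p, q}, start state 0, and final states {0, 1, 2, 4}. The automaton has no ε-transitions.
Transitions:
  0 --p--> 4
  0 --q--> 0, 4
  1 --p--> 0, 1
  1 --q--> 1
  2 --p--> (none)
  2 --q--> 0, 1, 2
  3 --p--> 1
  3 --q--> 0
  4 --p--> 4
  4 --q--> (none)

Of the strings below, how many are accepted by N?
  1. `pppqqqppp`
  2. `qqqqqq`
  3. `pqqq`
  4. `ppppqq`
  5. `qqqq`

2

`pppqqqppp`: rejected
`qqqqqq`: accepted
`pqqq`: rejected
`ppppqq`: rejected
`qqqq`: accepted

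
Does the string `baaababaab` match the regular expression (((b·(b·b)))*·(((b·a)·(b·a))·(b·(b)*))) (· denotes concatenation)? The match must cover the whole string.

no

No split of baaababaab into u·v has ((b·(b·b)))* matching u and (((b·a)·(b·a))·(b·(b)*)) matching v.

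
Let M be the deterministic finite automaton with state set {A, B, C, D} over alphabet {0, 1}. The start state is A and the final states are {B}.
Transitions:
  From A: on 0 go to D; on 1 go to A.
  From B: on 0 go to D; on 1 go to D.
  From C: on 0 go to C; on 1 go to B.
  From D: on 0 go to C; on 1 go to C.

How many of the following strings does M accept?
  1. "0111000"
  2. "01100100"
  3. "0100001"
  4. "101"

"0111000": rejected
"01100100": rejected
"0100001": accepted
"101": rejected

1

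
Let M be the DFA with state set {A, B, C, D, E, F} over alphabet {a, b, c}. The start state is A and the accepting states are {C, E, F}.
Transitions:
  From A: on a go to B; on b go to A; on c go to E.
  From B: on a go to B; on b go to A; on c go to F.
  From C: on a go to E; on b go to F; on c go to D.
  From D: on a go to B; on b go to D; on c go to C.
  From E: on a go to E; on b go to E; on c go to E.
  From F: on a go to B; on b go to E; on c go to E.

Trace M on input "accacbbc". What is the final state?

E

A --a--> B
B --c--> F
F --c--> E
E --a--> E
E --c--> E
E --b--> E
E --b--> E
E --c--> E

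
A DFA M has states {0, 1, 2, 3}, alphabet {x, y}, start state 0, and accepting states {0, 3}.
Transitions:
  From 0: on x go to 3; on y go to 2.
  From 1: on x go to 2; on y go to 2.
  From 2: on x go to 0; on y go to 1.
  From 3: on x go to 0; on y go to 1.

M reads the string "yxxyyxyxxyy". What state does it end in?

0 --y--> 2
2 --x--> 0
0 --x--> 3
3 --y--> 1
1 --y--> 2
2 --x--> 0
0 --y--> 2
2 --x--> 0
0 --x--> 3
3 --y--> 1
1 --y--> 2

2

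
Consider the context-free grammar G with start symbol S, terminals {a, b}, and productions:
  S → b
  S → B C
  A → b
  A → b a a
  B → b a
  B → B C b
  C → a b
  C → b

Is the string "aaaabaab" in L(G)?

no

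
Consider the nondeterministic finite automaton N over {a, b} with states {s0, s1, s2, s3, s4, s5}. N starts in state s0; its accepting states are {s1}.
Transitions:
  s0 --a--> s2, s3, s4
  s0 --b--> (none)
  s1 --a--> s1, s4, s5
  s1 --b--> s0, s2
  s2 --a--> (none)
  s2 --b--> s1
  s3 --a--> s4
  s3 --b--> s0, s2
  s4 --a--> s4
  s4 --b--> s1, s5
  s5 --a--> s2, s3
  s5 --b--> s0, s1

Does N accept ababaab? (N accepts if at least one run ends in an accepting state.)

accepted

Start: {s0}
read a: {s2, s3, s4}
read b: {s0, s1, s2, s5}
read a: {s1, s2, s3, s4, s5}
read b: {s0, s1, s2, s5}
read a: {s1, s2, s3, s4, s5}
read a: {s1, s2, s3, s4, s5}
read b: {s0, s1, s2, s5}
Reachable ∩ accepting = {s1} — nonempty.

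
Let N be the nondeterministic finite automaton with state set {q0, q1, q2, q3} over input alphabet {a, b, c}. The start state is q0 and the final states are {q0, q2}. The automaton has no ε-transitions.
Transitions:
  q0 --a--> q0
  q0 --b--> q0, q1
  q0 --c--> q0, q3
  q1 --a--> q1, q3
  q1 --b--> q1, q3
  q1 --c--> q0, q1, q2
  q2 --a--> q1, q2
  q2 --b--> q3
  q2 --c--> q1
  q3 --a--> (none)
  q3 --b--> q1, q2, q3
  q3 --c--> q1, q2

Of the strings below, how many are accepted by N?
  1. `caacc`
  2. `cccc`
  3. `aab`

`caacc`: accepted
`cccc`: accepted
`aab`: accepted

3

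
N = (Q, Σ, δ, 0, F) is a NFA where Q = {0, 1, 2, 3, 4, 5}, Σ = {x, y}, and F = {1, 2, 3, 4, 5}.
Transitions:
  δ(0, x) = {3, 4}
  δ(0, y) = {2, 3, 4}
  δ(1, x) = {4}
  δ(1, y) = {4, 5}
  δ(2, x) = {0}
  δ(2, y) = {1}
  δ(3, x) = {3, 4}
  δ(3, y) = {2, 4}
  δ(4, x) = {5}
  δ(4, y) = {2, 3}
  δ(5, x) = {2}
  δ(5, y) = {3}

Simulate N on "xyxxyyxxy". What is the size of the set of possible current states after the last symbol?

4

Start: {0}
read x: {3, 4}
read y: {2, 3, 4}
read x: {0, 3, 4, 5}
read x: {2, 3, 4, 5}
read y: {1, 2, 3, 4}
read y: {1, 2, 3, 4, 5}
read x: {0, 2, 3, 4, 5}
read x: {0, 2, 3, 4, 5}
read y: {1, 2, 3, 4}
Final reachable set {1, 2, 3, 4} has 4 states.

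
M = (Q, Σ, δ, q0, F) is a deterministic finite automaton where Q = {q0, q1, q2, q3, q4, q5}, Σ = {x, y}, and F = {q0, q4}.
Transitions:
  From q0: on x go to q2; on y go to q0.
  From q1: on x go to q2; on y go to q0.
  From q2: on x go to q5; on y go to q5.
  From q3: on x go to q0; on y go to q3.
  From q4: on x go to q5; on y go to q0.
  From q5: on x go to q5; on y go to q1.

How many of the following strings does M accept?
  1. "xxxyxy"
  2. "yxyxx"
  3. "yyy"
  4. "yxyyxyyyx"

"xxxyxy": rejected
"yxyxx": rejected
"yyy": accepted
"yxyyxyyyx": rejected

1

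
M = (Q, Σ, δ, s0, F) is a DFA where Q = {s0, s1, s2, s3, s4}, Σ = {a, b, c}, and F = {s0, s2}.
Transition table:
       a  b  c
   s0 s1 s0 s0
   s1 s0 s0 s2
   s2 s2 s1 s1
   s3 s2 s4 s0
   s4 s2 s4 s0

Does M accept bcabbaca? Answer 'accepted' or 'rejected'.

s0 --b--> s0
s0 --c--> s0
s0 --a--> s1
s1 --b--> s0
s0 --b--> s0
s0 --a--> s1
s1 --c--> s2
s2 --a--> s2
End in state s2, which is an accepting state.

accepted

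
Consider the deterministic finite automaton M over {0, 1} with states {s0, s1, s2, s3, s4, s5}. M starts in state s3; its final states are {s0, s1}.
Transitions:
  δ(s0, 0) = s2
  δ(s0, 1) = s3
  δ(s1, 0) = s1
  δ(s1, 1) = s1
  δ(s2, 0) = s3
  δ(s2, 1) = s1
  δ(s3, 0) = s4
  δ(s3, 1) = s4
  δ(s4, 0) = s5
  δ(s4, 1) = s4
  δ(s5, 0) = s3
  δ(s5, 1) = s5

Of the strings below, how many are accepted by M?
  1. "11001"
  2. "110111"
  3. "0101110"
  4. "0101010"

"11001": rejected
"110111": rejected
"0101110": rejected
"0101010": rejected

0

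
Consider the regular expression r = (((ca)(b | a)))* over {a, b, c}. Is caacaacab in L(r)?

yes

Split into 3 pieces caa · caa · cab; each matches ((ca)(b|a)).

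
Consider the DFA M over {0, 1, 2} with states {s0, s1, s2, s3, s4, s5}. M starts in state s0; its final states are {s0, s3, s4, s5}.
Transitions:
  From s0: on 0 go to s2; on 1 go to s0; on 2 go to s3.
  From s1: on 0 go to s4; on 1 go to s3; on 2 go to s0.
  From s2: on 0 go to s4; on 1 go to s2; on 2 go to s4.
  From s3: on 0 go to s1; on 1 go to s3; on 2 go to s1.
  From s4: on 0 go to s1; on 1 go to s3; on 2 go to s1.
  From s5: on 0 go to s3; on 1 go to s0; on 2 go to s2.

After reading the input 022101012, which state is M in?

s1

s0 --0--> s2
s2 --2--> s4
s4 --2--> s1
s1 --1--> s3
s3 --0--> s1
s1 --1--> s3
s3 --0--> s1
s1 --1--> s3
s3 --2--> s1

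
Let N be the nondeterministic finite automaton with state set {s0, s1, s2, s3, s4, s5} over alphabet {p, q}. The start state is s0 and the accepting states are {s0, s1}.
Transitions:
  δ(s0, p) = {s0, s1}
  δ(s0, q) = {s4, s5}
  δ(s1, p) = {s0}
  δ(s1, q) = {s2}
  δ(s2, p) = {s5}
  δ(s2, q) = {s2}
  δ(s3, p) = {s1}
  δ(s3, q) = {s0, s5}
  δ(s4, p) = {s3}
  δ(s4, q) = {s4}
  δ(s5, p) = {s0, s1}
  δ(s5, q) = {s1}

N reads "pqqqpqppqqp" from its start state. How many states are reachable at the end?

3

Start: {s0}
read p: {s0, s1}
read q: {s2, s4, s5}
read q: {s1, s2, s4}
read q: {s2, s4}
read p: {s3, s5}
read q: {s0, s1, s5}
read p: {s0, s1}
read p: {s0, s1}
read q: {s2, s4, s5}
read q: {s1, s2, s4}
read p: {s0, s3, s5}
Final reachable set {s0, s3, s5} has 3 states.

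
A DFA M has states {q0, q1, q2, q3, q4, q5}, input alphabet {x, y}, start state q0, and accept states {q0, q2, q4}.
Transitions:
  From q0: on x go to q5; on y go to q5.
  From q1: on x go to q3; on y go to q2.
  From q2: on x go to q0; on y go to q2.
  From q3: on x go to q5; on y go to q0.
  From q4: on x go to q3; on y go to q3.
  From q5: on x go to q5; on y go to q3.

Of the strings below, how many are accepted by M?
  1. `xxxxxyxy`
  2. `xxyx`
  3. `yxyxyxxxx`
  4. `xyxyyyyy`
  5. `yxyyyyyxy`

`xxxxxyxy`: rejected
`xxyx`: rejected
`yxyxyxxxx`: rejected
`xyxyyyyy`: accepted
`yxyyyyyxy`: rejected

1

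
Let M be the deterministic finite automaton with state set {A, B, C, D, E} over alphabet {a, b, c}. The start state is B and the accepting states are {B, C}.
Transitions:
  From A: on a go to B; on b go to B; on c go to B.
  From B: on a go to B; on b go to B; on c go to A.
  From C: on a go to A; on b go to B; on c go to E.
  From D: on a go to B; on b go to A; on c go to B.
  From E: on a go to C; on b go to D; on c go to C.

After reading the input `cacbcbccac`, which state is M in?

B --c--> A
A --a--> B
B --c--> A
A --b--> B
B --c--> A
A --b--> B
B --c--> A
A --c--> B
B --a--> B
B --c--> A

A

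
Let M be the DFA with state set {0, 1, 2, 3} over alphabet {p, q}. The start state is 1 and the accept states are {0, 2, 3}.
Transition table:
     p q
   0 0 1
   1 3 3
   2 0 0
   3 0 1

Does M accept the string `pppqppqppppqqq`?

rejected

1 --p--> 3
3 --p--> 0
0 --p--> 0
0 --q--> 1
1 --p--> 3
3 --p--> 0
0 --q--> 1
1 --p--> 3
3 --p--> 0
0 --p--> 0
0 --p--> 0
0 --q--> 1
1 --q--> 3
3 --q--> 1
End in state 1, which is not an accepting state.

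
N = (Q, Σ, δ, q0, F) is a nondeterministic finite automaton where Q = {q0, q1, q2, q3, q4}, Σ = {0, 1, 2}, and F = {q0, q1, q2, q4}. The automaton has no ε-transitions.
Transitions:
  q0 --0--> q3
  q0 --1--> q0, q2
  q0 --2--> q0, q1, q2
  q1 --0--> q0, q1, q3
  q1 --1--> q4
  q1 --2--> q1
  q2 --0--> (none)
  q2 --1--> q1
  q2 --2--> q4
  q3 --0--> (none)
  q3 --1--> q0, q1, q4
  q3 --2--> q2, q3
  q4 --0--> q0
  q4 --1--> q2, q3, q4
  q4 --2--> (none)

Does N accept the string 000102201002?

rejected

Start: {q0}
read 0: {q3}
read 0: {}
The reachable set is empty and stays empty for the remaining 10 symbols.
Reachable ∩ accepting = {} — empty.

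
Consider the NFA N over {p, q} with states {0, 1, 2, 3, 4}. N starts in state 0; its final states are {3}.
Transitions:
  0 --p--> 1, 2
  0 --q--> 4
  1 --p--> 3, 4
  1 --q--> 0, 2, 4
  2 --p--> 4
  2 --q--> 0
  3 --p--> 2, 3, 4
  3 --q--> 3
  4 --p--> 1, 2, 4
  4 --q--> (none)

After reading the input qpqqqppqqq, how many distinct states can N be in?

2

Start: {0}
read q: {4}
read p: {1, 2, 4}
read q: {0, 2, 4}
read q: {0, 4}
read q: {4}
read p: {1, 2, 4}
read p: {1, 2, 3, 4}
read q: {0, 2, 3, 4}
read q: {0, 3, 4}
read q: {3, 4}
Final reachable set {3, 4} has 2 states.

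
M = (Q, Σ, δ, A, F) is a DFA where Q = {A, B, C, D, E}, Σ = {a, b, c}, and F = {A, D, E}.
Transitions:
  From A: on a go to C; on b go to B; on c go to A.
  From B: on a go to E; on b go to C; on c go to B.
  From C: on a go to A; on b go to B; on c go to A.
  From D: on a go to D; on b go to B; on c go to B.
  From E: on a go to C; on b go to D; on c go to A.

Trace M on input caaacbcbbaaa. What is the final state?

A

A --c--> A
A --a--> C
C --a--> A
A --a--> C
C --c--> A
A --b--> B
B --c--> B
B --b--> C
C --b--> B
B --a--> E
E --a--> C
C --a--> A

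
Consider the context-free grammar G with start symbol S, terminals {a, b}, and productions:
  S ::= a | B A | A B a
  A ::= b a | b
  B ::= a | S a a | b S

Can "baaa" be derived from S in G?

yes

S ⇒ ABa ⇒ baBa ⇒ baaa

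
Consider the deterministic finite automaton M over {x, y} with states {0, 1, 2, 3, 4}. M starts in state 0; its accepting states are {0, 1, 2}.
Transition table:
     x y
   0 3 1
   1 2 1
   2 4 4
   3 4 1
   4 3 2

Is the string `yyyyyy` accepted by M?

accepted

0 --y--> 1
1 --y--> 1
1 --y--> 1
1 --y--> 1
1 --y--> 1
1 --y--> 1
End in state 1, which is an accepting state.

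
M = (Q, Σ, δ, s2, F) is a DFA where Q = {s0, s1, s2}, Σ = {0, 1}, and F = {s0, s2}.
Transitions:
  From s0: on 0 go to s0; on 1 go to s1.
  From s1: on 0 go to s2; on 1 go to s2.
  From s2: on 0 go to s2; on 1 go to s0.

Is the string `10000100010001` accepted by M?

s2 --1--> s0
s0 --0--> s0
s0 --0--> s0
s0 --0--> s0
s0 --0--> s0
s0 --1--> s1
s1 --0--> s2
s2 --0--> s2
s2 --0--> s2
s2 --1--> s0
s0 --0--> s0
s0 --0--> s0
s0 --0--> s0
s0 --1--> s1
End in state s1, which is not an accepting state.

rejected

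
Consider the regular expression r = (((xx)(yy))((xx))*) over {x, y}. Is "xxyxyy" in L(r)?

No split of xxyxyy into u·v has ((xx)(yy)) matching u and ((xx))* matching v.

no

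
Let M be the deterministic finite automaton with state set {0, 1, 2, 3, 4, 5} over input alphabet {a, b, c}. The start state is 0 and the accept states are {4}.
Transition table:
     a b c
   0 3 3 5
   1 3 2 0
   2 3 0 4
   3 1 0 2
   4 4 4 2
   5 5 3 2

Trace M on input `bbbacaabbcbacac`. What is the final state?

0 --b--> 3
3 --b--> 0
0 --b--> 3
3 --a--> 1
1 --c--> 0
0 --a--> 3
3 --a--> 1
1 --b--> 2
2 --b--> 0
0 --c--> 5
5 --b--> 3
3 --a--> 1
1 --c--> 0
0 --a--> 3
3 --c--> 2

2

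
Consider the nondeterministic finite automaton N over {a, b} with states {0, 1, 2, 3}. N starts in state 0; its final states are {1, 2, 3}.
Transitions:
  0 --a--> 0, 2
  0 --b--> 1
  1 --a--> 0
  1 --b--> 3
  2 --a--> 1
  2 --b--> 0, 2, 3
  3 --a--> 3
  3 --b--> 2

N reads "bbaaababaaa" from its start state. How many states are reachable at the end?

1

Start: {0}
read b: {1}
read b: {3}
read a: {3}
read a: {3}
read a: {3}
read b: {2}
read a: {1}
read b: {3}
read a: {3}
read a: {3}
read a: {3}
Final reachable set {3} has 1 state.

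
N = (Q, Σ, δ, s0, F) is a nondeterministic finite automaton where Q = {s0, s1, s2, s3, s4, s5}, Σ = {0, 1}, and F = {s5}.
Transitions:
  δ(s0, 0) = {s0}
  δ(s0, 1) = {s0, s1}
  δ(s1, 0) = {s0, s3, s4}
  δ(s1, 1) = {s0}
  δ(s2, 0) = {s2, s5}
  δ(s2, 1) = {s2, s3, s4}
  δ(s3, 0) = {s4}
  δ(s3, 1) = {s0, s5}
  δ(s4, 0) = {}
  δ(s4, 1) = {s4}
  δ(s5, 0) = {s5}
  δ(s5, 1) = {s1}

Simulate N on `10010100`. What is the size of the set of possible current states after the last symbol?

3

Start: {s0}
read 1: {s0, s1}
read 0: {s0, s3, s4}
read 0: {s0, s4}
read 1: {s0, s1, s4}
read 0: {s0, s3, s4}
read 1: {s0, s1, s4, s5}
read 0: {s0, s3, s4, s5}
read 0: {s0, s4, s5}
Final reachable set {s0, s4, s5} has 3 states.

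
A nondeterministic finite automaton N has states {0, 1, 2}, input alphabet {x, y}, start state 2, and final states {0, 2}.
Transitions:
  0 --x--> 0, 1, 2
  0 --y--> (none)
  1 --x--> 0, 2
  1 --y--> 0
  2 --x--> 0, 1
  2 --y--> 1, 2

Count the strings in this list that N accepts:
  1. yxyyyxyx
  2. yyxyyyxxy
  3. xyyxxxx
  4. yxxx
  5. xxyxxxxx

4

yxyyyxyx: accepted
yyxyyyxxy: accepted
xyyxxxx: rejected
yxxx: accepted
xxyxxxxx: accepted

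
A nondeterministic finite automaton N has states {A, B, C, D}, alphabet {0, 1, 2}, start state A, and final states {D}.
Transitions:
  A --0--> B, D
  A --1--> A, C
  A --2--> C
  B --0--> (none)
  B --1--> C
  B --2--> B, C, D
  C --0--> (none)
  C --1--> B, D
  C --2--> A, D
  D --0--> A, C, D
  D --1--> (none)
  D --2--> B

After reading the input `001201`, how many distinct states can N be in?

4

Start: {A}
read 0: {B, D}
read 0: {A, C, D}
read 1: {A, B, C, D}
read 2: {A, B, C, D}
read 0: {A, B, C, D}
read 1: {A, B, C, D}
Final reachable set {A, B, C, D} has 4 states.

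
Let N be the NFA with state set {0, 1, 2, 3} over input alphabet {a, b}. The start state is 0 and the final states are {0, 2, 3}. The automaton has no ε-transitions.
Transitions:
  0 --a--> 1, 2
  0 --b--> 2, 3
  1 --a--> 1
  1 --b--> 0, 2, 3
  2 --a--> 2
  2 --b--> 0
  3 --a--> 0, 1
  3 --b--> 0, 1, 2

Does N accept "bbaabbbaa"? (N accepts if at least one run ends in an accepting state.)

accepted

Start: {0}
read b: {2, 3}
read b: {0, 1, 2}
read a: {1, 2}
read a: {1, 2}
read b: {0, 2, 3}
read b: {0, 1, 2, 3}
read b: {0, 1, 2, 3}
read a: {0, 1, 2}
read a: {1, 2}
Reachable ∩ accepting = {2} — nonempty.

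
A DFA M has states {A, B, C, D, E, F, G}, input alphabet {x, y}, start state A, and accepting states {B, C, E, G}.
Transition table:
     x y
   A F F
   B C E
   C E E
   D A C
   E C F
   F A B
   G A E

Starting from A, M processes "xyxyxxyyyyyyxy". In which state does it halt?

E

A --x--> F
F --y--> B
B --x--> C
C --y--> E
E --x--> C
C --x--> E
E --y--> F
F --y--> B
B --y--> E
E --y--> F
F --y--> B
B --y--> E
E --x--> C
C --y--> E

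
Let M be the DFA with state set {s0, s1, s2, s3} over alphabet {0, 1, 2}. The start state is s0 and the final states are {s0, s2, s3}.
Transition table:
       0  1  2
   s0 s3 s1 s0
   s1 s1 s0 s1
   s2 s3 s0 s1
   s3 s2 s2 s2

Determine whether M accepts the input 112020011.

s0 --1--> s1
s1 --1--> s0
s0 --2--> s0
s0 --0--> s3
s3 --2--> s2
s2 --0--> s3
s3 --0--> s2
s2 --1--> s0
s0 --1--> s1
End in state s1, which is not an accepting state.

rejected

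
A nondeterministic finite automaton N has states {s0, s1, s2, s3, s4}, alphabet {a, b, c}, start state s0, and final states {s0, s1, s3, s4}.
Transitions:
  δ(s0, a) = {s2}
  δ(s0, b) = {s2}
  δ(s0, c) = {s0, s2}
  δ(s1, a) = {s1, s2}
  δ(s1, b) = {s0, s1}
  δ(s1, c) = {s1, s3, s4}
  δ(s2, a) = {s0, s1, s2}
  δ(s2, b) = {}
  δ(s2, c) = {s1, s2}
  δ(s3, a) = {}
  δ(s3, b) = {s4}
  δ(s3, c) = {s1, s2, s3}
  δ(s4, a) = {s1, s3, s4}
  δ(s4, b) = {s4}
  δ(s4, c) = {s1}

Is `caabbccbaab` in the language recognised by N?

accepted

Start: {s0}
read c: {s0, s2}
read a: {s0, s1, s2}
read a: {s0, s1, s2}
read b: {s0, s1, s2}
read b: {s0, s1, s2}
read c: {s0, s1, s2, s3, s4}
read c: {s0, s1, s2, s3, s4}
read b: {s0, s1, s2, s4}
read a: {s0, s1, s2, s3, s4}
read a: {s0, s1, s2, s3, s4}
read b: {s0, s1, s2, s4}
Reachable ∩ accepting = {s0, s1, s4} — nonempty.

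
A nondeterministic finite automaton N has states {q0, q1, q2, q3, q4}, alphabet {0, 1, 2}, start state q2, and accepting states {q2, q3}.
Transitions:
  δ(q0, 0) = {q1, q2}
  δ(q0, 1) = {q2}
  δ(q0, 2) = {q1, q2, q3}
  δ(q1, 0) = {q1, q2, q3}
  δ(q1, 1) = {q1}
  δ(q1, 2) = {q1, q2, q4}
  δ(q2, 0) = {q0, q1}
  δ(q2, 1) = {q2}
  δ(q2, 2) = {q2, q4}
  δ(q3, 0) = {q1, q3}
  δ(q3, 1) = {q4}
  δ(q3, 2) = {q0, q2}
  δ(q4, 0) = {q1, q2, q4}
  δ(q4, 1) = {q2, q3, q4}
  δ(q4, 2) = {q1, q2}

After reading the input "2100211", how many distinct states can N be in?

Start: {q2}
read 2: {q2, q4}
read 1: {q2, q3, q4}
read 0: {q0, q1, q2, q3, q4}
read 0: {q0, q1, q2, q3, q4}
read 2: {q0, q1, q2, q3, q4}
read 1: {q1, q2, q3, q4}
read 1: {q1, q2, q3, q4}
Final reachable set {q1, q2, q3, q4} has 4 states.

4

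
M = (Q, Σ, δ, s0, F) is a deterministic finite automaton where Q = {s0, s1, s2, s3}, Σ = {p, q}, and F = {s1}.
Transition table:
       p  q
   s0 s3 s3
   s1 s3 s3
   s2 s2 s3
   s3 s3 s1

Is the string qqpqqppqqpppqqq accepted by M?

accepted

s0 --q--> s3
s3 --q--> s1
s1 --p--> s3
s3 --q--> s1
s1 --q--> s3
s3 --p--> s3
s3 --p--> s3
s3 --q--> s1
s1 --q--> s3
s3 --p--> s3
s3 --p--> s3
s3 --p--> s3
s3 --q--> s1
s1 --q--> s3
s3 --q--> s1
End in state s1, which is an accepting state.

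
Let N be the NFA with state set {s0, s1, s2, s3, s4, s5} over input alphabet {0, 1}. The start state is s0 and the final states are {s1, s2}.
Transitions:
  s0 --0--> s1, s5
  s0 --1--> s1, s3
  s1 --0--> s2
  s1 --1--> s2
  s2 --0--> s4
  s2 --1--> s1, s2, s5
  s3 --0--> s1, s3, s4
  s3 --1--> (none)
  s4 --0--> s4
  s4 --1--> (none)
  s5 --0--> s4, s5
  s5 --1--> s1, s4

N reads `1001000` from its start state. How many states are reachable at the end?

Start: {s0}
read 1: {s1, s3}
read 0: {s1, s2, s3, s4}
read 0: {s1, s2, s3, s4}
read 1: {s1, s2, s5}
read 0: {s2, s4, s5}
read 0: {s4, s5}
read 0: {s4, s5}
Final reachable set {s4, s5} has 2 states.

2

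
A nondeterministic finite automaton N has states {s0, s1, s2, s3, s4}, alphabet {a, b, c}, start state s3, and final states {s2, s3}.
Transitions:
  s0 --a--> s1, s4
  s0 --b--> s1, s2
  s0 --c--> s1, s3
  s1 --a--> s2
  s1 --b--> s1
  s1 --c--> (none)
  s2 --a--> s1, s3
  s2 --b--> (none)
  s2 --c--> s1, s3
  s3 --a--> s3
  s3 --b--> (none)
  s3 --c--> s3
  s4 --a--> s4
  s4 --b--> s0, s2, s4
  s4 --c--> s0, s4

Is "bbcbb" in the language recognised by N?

Start: {s3}
read b: {}
The reachable set is empty and stays empty for the remaining 4 symbols.
Reachable ∩ accepting = {} — empty.

rejected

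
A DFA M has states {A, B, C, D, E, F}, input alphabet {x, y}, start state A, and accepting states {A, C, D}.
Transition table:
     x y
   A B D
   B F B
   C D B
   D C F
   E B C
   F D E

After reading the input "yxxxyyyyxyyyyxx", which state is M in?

A --y--> D
D --x--> C
C --x--> D
D --x--> C
C --y--> B
B --y--> B
B --y--> B
B --y--> B
B --x--> F
F --y--> E
E --y--> C
C --y--> B
B --y--> B
B --x--> F
F --x--> D

D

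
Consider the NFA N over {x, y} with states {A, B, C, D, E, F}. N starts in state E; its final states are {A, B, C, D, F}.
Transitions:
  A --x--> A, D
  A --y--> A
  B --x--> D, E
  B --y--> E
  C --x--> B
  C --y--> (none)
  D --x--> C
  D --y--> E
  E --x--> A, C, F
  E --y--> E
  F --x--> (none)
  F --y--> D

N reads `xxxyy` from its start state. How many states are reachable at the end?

Start: {E}
read x: {A, C, F}
read x: {A, B, D}
read x: {A, C, D, E}
read y: {A, E}
read y: {A, E}
Final reachable set {A, E} has 2 states.

2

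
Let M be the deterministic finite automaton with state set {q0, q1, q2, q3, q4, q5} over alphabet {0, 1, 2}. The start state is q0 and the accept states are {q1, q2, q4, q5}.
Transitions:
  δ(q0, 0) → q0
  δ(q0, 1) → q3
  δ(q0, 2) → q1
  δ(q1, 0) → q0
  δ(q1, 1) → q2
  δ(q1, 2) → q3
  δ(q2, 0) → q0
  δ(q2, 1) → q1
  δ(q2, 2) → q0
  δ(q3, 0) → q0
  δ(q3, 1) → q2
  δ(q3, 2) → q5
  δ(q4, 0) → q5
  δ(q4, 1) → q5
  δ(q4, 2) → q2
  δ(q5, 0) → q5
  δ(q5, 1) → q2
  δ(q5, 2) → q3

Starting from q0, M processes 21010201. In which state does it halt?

q3

q0 --2--> q1
q1 --1--> q2
q2 --0--> q0
q0 --1--> q3
q3 --0--> q0
q0 --2--> q1
q1 --0--> q0
q0 --1--> q3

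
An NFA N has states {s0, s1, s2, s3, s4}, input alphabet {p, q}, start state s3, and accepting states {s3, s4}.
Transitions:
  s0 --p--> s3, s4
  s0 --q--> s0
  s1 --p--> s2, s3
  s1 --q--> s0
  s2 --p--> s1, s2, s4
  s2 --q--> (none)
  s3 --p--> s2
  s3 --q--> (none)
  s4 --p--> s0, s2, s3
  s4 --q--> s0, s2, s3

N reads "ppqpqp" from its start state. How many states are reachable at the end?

4

Start: {s3}
read p: {s2}
read p: {s1, s2, s4}
read q: {s0, s2, s3}
read p: {s1, s2, s3, s4}
read q: {s0, s2, s3}
read p: {s1, s2, s3, s4}
Final reachable set {s1, s2, s3, s4} has 4 states.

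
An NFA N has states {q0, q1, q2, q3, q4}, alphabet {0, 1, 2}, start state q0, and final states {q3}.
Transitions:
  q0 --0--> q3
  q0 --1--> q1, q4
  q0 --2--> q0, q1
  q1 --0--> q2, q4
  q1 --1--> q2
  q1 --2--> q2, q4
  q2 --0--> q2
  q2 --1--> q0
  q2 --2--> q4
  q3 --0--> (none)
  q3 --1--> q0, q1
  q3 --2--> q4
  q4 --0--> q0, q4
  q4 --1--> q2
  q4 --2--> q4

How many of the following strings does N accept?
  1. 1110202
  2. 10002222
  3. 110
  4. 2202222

1110202: rejected
10002222: rejected
110: rejected
2202222: rejected

0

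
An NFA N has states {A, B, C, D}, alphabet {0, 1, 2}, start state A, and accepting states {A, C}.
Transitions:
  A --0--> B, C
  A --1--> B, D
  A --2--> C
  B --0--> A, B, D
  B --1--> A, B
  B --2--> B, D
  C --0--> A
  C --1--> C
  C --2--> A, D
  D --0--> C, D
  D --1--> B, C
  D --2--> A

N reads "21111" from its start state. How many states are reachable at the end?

Start: {A}
read 2: {C}
read 1: {C}
read 1: {C}
read 1: {C}
read 1: {C}
Final reachable set {C} has 1 state.

1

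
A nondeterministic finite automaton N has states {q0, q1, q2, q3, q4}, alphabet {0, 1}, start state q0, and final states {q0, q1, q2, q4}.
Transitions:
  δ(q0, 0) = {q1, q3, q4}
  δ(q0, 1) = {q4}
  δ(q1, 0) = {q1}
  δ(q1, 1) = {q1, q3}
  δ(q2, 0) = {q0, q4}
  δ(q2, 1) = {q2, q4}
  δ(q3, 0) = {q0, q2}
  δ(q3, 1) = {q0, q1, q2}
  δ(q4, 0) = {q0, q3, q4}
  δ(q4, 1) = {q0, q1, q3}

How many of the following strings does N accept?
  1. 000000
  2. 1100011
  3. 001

000000: accepted
1100011: accepted
001: accepted

3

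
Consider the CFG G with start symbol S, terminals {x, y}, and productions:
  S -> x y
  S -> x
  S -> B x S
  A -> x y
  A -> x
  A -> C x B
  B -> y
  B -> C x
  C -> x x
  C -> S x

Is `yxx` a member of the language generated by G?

S ⇒ BxS ⇒ yxS ⇒ yxx

yes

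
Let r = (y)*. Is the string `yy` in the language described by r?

Split into 2 pieces y · y; each matches y.

yes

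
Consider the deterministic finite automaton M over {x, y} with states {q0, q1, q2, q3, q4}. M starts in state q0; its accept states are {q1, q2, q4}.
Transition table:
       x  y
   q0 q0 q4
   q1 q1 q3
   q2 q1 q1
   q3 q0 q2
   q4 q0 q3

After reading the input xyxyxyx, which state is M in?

q0 --x--> q0
q0 --y--> q4
q4 --x--> q0
q0 --y--> q4
q4 --x--> q0
q0 --y--> q4
q4 --x--> q0

q0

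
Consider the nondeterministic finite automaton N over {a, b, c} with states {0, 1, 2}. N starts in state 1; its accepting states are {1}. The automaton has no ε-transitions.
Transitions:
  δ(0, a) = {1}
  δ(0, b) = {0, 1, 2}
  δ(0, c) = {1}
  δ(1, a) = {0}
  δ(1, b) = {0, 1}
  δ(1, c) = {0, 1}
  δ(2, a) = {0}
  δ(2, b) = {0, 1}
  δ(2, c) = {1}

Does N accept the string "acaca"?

rejected

Start: {1}
read a: {0}
read c: {1}
read a: {0}
read c: {1}
read a: {0}
Reachable ∩ accepting = {} — empty.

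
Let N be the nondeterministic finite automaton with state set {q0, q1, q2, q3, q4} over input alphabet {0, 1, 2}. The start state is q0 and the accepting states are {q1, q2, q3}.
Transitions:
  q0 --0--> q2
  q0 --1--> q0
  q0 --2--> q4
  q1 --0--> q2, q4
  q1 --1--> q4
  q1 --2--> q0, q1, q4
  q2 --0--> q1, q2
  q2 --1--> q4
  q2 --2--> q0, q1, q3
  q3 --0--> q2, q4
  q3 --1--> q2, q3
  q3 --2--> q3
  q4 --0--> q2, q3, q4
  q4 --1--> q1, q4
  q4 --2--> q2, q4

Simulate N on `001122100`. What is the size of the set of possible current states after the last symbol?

4

Start: {q0}
read 0: {q2}
read 0: {q1, q2}
read 1: {q4}
read 1: {q1, q4}
read 2: {q0, q1, q2, q4}
read 2: {q0, q1, q2, q3, q4}
read 1: {q0, q1, q2, q3, q4}
read 0: {q1, q2, q3, q4}
read 0: {q1, q2, q3, q4}
Final reachable set {q1, q2, q3, q4} has 4 states.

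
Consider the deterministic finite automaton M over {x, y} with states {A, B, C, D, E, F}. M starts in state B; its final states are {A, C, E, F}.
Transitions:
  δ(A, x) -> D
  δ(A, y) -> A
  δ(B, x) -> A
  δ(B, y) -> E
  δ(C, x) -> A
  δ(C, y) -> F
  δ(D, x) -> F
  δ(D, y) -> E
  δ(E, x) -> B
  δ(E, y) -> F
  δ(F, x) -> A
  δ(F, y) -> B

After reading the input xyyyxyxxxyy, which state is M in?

F

B --x--> A
A --y--> A
A --y--> A
A --y--> A
A --x--> D
D --y--> E
E --x--> B
B --x--> A
A --x--> D
D --y--> E
E --y--> F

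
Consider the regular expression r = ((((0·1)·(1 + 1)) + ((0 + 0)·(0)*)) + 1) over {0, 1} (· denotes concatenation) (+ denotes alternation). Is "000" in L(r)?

yes

The left alternative (((0·1)·(1+1))+((0+0)·(0)*)) matches 000.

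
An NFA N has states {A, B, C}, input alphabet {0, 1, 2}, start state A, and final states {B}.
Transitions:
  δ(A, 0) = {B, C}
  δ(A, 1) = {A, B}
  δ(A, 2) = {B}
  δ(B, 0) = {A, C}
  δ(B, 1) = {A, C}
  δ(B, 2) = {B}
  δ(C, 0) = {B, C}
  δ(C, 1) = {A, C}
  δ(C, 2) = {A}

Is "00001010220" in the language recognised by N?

rejected

Start: {A}
read 0: {B, C}
read 0: {A, B, C}
read 0: {A, B, C}
read 0: {A, B, C}
read 1: {A, B, C}
read 0: {A, B, C}
read 1: {A, B, C}
read 0: {A, B, C}
read 2: {A, B}
read 2: {B}
read 0: {A, C}
Reachable ∩ accepting = {} — empty.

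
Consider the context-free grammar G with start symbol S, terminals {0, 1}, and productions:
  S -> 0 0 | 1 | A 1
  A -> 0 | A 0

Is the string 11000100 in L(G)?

no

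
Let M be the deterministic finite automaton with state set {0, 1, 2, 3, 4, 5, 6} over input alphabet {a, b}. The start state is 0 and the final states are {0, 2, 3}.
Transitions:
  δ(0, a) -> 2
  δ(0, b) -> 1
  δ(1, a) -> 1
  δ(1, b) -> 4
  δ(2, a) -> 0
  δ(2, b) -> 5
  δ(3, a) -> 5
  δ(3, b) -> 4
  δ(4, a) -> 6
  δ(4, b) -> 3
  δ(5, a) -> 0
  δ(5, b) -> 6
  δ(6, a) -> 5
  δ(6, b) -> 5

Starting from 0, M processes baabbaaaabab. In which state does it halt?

0 --b--> 1
1 --a--> 1
1 --a--> 1
1 --b--> 4
4 --b--> 3
3 --a--> 5
5 --a--> 0
0 --a--> 2
2 --a--> 0
0 --b--> 1
1 --a--> 1
1 --b--> 4

4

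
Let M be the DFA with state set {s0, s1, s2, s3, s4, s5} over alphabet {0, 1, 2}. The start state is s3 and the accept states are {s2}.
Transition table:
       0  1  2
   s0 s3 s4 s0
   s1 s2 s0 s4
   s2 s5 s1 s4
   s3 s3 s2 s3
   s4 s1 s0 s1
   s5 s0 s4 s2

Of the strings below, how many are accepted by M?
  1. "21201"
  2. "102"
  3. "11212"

1

"21201": rejected
"102": accepted
"11212": rejected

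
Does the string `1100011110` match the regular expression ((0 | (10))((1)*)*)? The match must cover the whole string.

no

No split of 1100011110 into u·v has (0|(10)) matching u and ((1)*)* matching v.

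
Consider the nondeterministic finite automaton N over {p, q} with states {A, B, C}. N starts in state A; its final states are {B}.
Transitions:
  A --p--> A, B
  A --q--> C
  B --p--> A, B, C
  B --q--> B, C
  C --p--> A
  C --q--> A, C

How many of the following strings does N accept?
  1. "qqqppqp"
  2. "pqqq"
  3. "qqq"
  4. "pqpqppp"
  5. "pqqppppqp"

4

"qqqppqp": accepted
"pqqq": accepted
"qqq": rejected
"pqpqppp": accepted
"pqqppppqp": accepted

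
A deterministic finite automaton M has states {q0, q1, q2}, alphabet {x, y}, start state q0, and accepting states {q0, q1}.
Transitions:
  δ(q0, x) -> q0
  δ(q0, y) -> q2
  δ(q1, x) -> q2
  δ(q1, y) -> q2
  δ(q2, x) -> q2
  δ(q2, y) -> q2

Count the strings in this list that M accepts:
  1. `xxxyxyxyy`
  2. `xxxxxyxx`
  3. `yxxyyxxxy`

0

`xxxyxyxyy`: rejected
`xxxxxyxx`: rejected
`yxxyyxxxy`: rejected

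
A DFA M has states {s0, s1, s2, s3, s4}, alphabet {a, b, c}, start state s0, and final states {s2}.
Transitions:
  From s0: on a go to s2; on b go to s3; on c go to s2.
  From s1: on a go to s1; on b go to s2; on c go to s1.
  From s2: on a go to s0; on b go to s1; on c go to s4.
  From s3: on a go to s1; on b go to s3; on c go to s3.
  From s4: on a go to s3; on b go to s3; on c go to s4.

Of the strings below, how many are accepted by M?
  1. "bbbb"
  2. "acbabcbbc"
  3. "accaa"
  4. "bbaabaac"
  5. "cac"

1

"bbbb": rejected
"acbabcbbc": rejected
"accaa": rejected
"bbaabaac": rejected
"cac": accepted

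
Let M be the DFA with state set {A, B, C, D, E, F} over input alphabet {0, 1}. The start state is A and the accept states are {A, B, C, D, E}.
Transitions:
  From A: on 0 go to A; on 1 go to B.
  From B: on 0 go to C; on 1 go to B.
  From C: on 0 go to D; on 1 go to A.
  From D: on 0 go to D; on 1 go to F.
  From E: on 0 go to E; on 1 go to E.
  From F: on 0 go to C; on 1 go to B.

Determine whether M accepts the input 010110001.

rejected

A --0--> A
A --1--> B
B --0--> C
C --1--> A
A --1--> B
B --0--> C
C --0--> D
D --0--> D
D --1--> F
End in state F, which is not an accepting state.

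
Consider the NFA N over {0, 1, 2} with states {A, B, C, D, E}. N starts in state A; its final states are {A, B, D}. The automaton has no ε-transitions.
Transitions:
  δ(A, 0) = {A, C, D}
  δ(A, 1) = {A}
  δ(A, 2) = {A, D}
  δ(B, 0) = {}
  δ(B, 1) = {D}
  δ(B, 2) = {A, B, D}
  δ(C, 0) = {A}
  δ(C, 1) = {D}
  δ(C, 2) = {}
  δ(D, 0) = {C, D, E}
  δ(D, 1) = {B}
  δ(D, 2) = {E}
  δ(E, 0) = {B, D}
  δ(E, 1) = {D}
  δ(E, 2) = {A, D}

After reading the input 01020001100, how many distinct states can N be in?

5

Start: {A}
read 0: {A, C, D}
read 1: {A, B, D}
read 0: {A, C, D, E}
read 2: {A, D, E}
read 0: {A, B, C, D, E}
read 0: {A, B, C, D, E}
read 0: {A, B, C, D, E}
read 1: {A, B, D}
read 1: {A, B, D}
read 0: {A, C, D, E}
read 0: {A, B, C, D, E}
Final reachable set {A, B, C, D, E} has 5 states.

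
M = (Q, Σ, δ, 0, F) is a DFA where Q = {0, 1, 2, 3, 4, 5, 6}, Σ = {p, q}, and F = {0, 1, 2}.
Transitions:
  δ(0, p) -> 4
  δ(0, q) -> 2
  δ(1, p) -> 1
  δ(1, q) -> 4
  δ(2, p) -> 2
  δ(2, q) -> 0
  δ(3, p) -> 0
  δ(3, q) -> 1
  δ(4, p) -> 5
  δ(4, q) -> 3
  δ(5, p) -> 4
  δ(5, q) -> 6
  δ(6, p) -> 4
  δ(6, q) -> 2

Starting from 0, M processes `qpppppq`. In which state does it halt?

0 --q--> 2
2 --p--> 2
2 --p--> 2
2 --p--> 2
2 --p--> 2
2 --p--> 2
2 --q--> 0

0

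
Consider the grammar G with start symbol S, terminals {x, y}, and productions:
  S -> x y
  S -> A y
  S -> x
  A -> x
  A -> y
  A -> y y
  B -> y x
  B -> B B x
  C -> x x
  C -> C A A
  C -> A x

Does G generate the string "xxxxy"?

no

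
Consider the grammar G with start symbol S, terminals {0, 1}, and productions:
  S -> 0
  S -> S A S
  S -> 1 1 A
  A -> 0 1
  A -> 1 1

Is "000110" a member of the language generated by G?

no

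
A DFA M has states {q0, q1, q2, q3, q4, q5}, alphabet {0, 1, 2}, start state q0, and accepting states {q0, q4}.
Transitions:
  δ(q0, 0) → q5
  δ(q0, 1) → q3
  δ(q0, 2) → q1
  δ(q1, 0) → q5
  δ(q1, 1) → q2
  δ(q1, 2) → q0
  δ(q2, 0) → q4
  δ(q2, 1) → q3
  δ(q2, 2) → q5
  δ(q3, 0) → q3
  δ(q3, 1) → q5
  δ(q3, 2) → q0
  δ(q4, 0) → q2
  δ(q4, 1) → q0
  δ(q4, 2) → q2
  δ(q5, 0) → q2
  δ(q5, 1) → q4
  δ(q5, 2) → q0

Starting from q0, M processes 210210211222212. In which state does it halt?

q0 --2--> q1
q1 --1--> q2
q2 --0--> q4
q4 --2--> q2
q2 --1--> q3
q3 --0--> q3
q3 --2--> q0
q0 --1--> q3
q3 --1--> q5
q5 --2--> q0
q0 --2--> q1
q1 --2--> q0
q0 --2--> q1
q1 --1--> q2
q2 --2--> q5

q5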